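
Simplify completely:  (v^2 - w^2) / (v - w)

Factor v^2 - w^2 and cancel (v - w).

v + w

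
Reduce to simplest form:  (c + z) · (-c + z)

Telescope via difference of squares: (z+c)(z-c) = -c² + z².

-c² + z²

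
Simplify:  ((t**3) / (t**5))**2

Inside the bracket: (t**-2)
Raise to the power 2: (t**-4)

t**(-4)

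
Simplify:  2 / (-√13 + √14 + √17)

(-9*√13 + 5*√17 + 8*√14 + √3094)/157

Group as (√14 + √17) - √13; multiply by (√14 + √17) + √13, then rationalise the remaining surd.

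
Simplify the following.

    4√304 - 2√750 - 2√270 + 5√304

-16*√30 + 36*√19

4√304 = 16*√19; 2√750 = 10*√30; 2√270 = 6*√30; 5√304 = 20*√19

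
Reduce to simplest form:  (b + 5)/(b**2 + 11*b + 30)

1/(b + 6)

Factor: b**2 + 11*b + 30 = (b + 6)*(b + 5)
Cancel the common factor (b + 5).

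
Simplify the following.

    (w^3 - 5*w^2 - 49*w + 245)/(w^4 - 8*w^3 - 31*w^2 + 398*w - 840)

(w - 7)/(w^2 - 10*w + 24)

Factor: w^3 - 5*w^2 - 49*w + 245 = (w - 7)*(w - 5)*(w + 7);  w^4 - 8*w^3 - 31*w^2 + 398*w - 840 = (w + 7)*(w - 6)*(w - 5)*(w - 4)
Cancel the common factors (w - 5), (w + 7).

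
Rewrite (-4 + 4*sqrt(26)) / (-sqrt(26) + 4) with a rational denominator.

(-44 - 6*sqrt(26))/5

Multiply numerator and denominator by 4 + sqrt(26).
Denominator becomes -10; numerator becomes 12*sqrt(26) + 88.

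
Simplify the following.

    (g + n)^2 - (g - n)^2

4*g*n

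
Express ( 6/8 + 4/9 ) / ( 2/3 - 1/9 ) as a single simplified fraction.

43/20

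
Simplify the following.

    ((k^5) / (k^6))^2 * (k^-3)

k^(-5)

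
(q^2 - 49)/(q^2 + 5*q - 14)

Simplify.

(q - 7)/(q - 2)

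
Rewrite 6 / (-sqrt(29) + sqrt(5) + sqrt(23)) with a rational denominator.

Group as (sqrt(5) + sqrt(23)) - sqrt(29); multiply by (sqrt(5) + sqrt(23)) + sqrt(29), then rationalise the remaining surd.

(2*sqrt(29) + 22*sqrt(23) + 94*sqrt(5) + 4*sqrt(3335))/153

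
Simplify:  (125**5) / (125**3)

125**5 = 5**15; 125**3 = 5**9
Combine exponents: 5**6

5**6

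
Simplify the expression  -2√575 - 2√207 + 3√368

-4*√23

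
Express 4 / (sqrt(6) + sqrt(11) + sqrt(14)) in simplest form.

(-16*sqrt(231) + 12*sqrt(14) + 36*sqrt(11) + 76*sqrt(6))/255

Group as (sqrt(11) + sqrt(14)) + sqrt(6); multiply by (sqrt(11) + sqrt(14)) - sqrt(6), then rationalise the remaining surd.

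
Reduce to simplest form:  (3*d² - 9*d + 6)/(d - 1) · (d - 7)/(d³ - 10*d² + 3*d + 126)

(3*d - 6)/(d² - 3*d - 18)

Factor: 3*d² - 9*d + 6 = 3·(d - 1)·(d - 2);  d³ - 10*d² + 3*d + 126 = (d + 3)·(d - 7)·(d - 6)
Cancel the common factors (d - 1), (d - 7).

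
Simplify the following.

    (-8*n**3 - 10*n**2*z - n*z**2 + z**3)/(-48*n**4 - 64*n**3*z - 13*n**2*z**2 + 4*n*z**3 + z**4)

(2*n + z)/(12*n**2 + 7*n*z + z**2)

Factor: -8*n**3 - 10*n**2*z - n*z**2 + z**3 = (n + z)*(2*n + z)*(-4*n + z);  -48*n**4 - 64*n**3*z - 13*n**2*z**2 + 4*n*z**3 + z**4 = (n + z)*(3*n + z)*(-4*n + z)*(4*n + z)
Cancel the common factors (n + z), (-4*n + z).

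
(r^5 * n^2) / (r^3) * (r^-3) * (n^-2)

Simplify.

1/r

Quotient: r^2 * n^2
Multiply by (r^-3) * (n^-2): add exponents.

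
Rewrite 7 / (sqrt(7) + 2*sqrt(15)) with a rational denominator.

(-7*sqrt(7) + 14*sqrt(15))/53

Multiply numerator and denominator by -2*sqrt(15) + sqrt(7).
Denominator becomes -53; numerator becomes -14*sqrt(15) + 7*sqrt(7).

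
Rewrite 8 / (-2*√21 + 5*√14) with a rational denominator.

(8*√21 + 20*√14)/133

Multiply numerator and denominator by 2*√21 + 5*√14.
Denominator becomes 266; numerator becomes 16*√21 + 40*√14.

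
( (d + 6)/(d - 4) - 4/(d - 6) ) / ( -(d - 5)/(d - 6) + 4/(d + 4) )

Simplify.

(-d**3 + 36*d + 80)/(d**3 - 9*d**2 + 24*d - 16)

Numerator: (d + 6)/(d - 4) - 4/(d - 6) = (d**2 - 4*d - 20)/(d**2 - 10*d + 24)
Denominator: -(d - 5)/(d - 6) + 4/(d + 4) = (-d**2 + 5*d - 4)/(d**2 - 2*d - 24)
Divide: ((d**2 - 4*d - 20)/(d**2 - 10*d + 24)) · ((d**2 - 2*d - 24)/(-d**2 + 5*d - 4)) = (-d**3 + 36*d + 80)/(d**3 - 9*d**2 + 24*d - 16)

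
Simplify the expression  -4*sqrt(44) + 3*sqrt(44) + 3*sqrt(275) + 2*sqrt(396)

25*sqrt(11)

4*sqrt(44) = 8*sqrt(11); 3*sqrt(44) = 6*sqrt(11); 3*sqrt(275) = 15*sqrt(11); 2*sqrt(396) = 12*sqrt(11)
Combine: (-8 + 6 + 15 + 12)·sqrt(11) = 25*sqrt(11)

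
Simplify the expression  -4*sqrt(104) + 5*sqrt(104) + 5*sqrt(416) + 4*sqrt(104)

30*sqrt(26)

4*sqrt(104) = 8*sqrt(26); 5*sqrt(104) = 10*sqrt(26); 5*sqrt(416) = 20*sqrt(26); 4*sqrt(104) = 8*sqrt(26)
Combine: (-8 + 10 + 20 + 8)·sqrt(26) = 30*sqrt(26)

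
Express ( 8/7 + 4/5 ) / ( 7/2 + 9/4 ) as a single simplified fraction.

Numerator: 8/7 + 4/5 = 68/35
Denominator: 7/2 + 9/4 = 23/4
Divide: (68/35) · (4/23) = 272/805

272/805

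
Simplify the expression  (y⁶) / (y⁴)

Quotient: y²

y²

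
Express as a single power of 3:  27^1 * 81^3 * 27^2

3^21

27^1 = 3^3; 81^3 = 3^12; 27^2 = 3^6
Combine exponents: 3^21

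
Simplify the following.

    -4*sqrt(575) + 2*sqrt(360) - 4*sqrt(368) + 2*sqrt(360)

-36*sqrt(23) + 24*sqrt(10)

4*sqrt(575) = 20*sqrt(23); 2*sqrt(360) = 12*sqrt(10); 4*sqrt(368) = 16*sqrt(23); 2*sqrt(360) = 12*sqrt(10)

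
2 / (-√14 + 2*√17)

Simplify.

Multiply numerator and denominator by √14 + 2*√17.
Denominator becomes 54; numerator becomes 2*√14 + 4*√17.

(√14 + 2*√17)/27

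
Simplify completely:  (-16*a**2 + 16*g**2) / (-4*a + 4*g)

Difference of squares: factor out (-4*a + 4*g).

4*a + 4*g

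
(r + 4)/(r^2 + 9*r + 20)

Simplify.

1/(r + 5)

Factor: r^2 + 9*r + 20 = (r + 5)*(r + 4)
Cancel the common factor (r + 4).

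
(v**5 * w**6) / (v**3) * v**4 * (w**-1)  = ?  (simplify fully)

v**6*w**5

Quotient: v**2 * w**6
Multiply by v**4 * (w**-1): add exponents.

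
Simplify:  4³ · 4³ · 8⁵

2^27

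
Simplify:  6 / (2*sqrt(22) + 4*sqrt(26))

Multiply numerator and denominator by -2*sqrt(22) + 4*sqrt(26).
Denominator becomes 328; numerator becomes -12*sqrt(22) + 24*sqrt(26).

(-3*sqrt(22) + 6*sqrt(26))/82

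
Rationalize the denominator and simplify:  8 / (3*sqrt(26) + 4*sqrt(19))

Multiply numerator and denominator by -4*sqrt(19) + 3*sqrt(26).
Denominator becomes -70; numerator becomes -32*sqrt(19) + 24*sqrt(26).

(-12*sqrt(26) + 16*sqrt(19))/35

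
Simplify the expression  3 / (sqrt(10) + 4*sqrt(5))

Multiply numerator and denominator by -sqrt(10) + 4*sqrt(5).
Denominator becomes 70; numerator becomes -3*sqrt(10) + 12*sqrt(5).

(-3*sqrt(10) + 12*sqrt(5))/70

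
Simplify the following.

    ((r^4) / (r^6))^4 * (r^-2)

r^(-10)

Inside the bracket: (r^-2)
Raise to the power 4: (r^-8)
Multiply by (r^-2): add exponents.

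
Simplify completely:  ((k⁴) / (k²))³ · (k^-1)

k⁵

Inside the bracket: k²
Raise to the power 3: k⁶
Multiply by (k^-1): add exponents.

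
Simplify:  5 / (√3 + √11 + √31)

(-115*√11 - 195*√3 + 10*√1023 + 85*√31)/157

Group as (√3 + √11) + √31; multiply by (√3 + √11) - √31, then rationalise the remaining surd.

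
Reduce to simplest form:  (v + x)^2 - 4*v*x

(v - x)^2

Expanding gives v^2 - 2*v*x + x^2, a perfect square.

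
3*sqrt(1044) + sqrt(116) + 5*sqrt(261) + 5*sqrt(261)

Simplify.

50*sqrt(29)

3*sqrt(1044) = 18*sqrt(29); sqrt(116) = 2*sqrt(29); 5*sqrt(261) = 15*sqrt(29); 5*sqrt(261) = 15*sqrt(29)
Combine: (18 + 2 + 15 + 15)·sqrt(29) = 50*sqrt(29)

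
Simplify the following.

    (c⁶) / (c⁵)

Quotient: c¹

c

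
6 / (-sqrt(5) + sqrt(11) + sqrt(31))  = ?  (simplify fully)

(-150*sqrt(11) - 12*sqrt(1705) + 222*sqrt(5) + 90*sqrt(31))/5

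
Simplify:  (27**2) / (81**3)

3**(-6)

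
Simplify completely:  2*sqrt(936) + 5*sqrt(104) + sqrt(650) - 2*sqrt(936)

2*sqrt(936) = 12*sqrt(26); 5*sqrt(104) = 10*sqrt(26); sqrt(650) = 5*sqrt(26); 2*sqrt(936) = 12*sqrt(26)

15*sqrt(26)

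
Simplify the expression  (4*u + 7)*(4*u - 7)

16*u**2 - 49

(4*u)**2 - (7)**2 = 16*u**2 - 49.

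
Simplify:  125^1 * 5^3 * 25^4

125^1 = 5^3; 5^3 = 5^3; 25^4 = 5^8
Combine exponents: 5^14

5^14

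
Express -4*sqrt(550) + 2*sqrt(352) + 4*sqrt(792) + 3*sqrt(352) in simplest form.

24*sqrt(22)

4*sqrt(550) = 20*sqrt(22); 2*sqrt(352) = 8*sqrt(22); 4*sqrt(792) = 24*sqrt(22); 3*sqrt(352) = 12*sqrt(22)
Combine: (-20 + 8 + 24 + 12)·sqrt(22) = 24*sqrt(22)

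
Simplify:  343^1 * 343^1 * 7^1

343^1 = 7^3; 343^1 = 7^3; 7^1 = 7^1
Combine exponents: 7^7

7^7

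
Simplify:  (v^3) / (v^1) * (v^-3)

Quotient: v^2
Multiply by (v^-3): add exponents.

1/v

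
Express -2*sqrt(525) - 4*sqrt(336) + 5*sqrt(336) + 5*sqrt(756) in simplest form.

2*sqrt(525) = 10*sqrt(21); 4*sqrt(336) = 16*sqrt(21); 5*sqrt(336) = 20*sqrt(21); 5*sqrt(756) = 30*sqrt(21)
Combine: (-10 - 16 + 20 + 30)·sqrt(21) = 24*sqrt(21)

24*sqrt(21)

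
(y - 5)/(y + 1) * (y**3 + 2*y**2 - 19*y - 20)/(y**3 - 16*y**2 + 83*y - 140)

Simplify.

Factor: y**3 + 2*y**2 - 19*y - 20 = (y + 1)*(y - 4)*(y + 5);  y**3 - 16*y**2 + 83*y - 140 = (y - 5)*(y - 7)*(y - 4)
Cancel the common factors (y - 4), (y + 1), (y - 5).

(y + 5)/(y - 7)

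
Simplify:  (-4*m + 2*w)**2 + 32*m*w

4*(2*m + w)**2

Expand the square and combine the 32*m*w term.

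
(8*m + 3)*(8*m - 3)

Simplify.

(8*m)^2 - (3)^2 = 64*m^2 - 9.

64*m^2 - 9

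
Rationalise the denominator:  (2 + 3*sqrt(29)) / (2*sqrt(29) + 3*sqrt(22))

(-174 - 4*sqrt(29) + 6*sqrt(22) + 9*sqrt(638))/82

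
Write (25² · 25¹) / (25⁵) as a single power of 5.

25² = 5^4; 25¹ = 5^2; 25⁵ = 5^10
Combine exponents: 5^(-4)

5^(-4)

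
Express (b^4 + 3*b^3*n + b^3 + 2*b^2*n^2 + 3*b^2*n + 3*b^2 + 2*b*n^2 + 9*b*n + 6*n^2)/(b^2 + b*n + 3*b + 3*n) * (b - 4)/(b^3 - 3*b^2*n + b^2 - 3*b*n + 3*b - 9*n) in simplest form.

(b^2 + 2*b*n - 4*b - 8*n)/(b^2 - 3*b*n + 3*b - 9*n)

Factor: b^4 + 3*b^3*n + b^3 + 2*b^2*n^2 + 3*b^2*n + 3*b^2 + 2*b*n^2 + 9*b*n + 6*n^2 = (b^2 + b + 3)*(b + 2*n)*(b + n);  b^2 + b*n + 3*b + 3*n = (b + n)*(b + 3);  b^3 - 3*b^2*n + b^2 - 3*b*n + 3*b - 9*n = (b^2 + b + 3)*(b - 3*n)
Cancel the common factors (b^2 + b + 3), (b + n).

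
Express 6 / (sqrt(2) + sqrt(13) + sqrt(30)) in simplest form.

Group as (sqrt(13) + sqrt(30)) + sqrt(2); multiply by (sqrt(13) + sqrt(30)) - sqrt(2), then rationalise the remaining surd.

(-114*sqrt(13) - 246*sqrt(2) + 24*sqrt(195) + 90*sqrt(30))/121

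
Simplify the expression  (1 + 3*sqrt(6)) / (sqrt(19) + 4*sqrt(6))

Multiply numerator and denominator by -sqrt(19) + 4*sqrt(6).
Denominator becomes 77; numerator becomes -3*sqrt(114) - sqrt(19) + 4*sqrt(6) + 72.

(-3*sqrt(114) - sqrt(19) + 4*sqrt(6) + 72)/77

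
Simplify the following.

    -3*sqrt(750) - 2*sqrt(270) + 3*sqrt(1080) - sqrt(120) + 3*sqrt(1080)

13*sqrt(30)

3*sqrt(750) = 15*sqrt(30); 2*sqrt(270) = 6*sqrt(30); 3*sqrt(1080) = 18*sqrt(30); sqrt(120) = 2*sqrt(30); 3*sqrt(1080) = 18*sqrt(30)
Combine: (-15 - 6 + 18 - 2 + 18)·sqrt(30) = 13*sqrt(30)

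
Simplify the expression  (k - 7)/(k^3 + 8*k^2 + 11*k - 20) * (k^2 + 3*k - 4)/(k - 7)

Factor: k^3 + 8*k^2 + 11*k - 20 = (k + 5)*(k + 4)*(k - 1);  k^2 + 3*k - 4 = (k + 4)*(k - 1)
Cancel the common factors (k - 7), (k - 1), (k + 4).

1/(k + 5)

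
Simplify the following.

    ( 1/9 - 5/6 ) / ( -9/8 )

52/81

Numerator: 1/9 - 5/6 = -13/18
Denominator: -9/8 = -9/8
Divide: (-13/18) · (-8/9) = 52/81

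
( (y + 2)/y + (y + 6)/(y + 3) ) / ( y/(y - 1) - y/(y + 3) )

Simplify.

Numerator: (y + 2)/y + (y + 6)/(y + 3) = (2*y² + 11*y + 6)/(y² + 3*y)
Denominator: y/(y - 1) - y/(y + 3) = 4*y/(y² + 2*y - 3)
Divide: ((2*y² + 11*y + 6)/(y² + 3*y)) · ((y² + 2*y - 3)/(4*y)) = (2*y³ + 9*y² - 5*y - 6)/(4*y²)

(2*y³ + 9*y² - 5*y - 6)/(4*y²)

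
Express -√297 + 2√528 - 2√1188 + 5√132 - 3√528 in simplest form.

√297 = 3*√33; 2√528 = 8*√33; 2√1188 = 12*√33; 5√132 = 10*√33; 3√528 = 12*√33
Combine: (-3 + 8 - 12 + 10 - 12)·√33 = -9*√33

-9*√33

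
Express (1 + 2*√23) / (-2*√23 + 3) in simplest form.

Multiply numerator and denominator by 3 + 2*√23.
Denominator becomes -83; numerator becomes 8*√23 + 95.

(-95 - 8*√23)/83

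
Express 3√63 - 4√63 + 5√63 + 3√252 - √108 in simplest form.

3√63 = 9*√7; 4√63 = 12*√7; 5√63 = 15*√7; 3√252 = 18*√7; √108 = 6*√3

-6*√3 + 30*√7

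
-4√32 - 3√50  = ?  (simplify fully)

-31*√2

4√32 = 16*√2; 3√50 = 15*√2
Combine: (-16 - 15)·√2 = -31*√2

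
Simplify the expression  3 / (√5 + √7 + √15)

Group as (√5 + √7) + √15; multiply by (√5 + √7) - √15, then rationalise the remaining surd.

(-30*√21 - 9*√15 + 39*√7 + 51*√5)/131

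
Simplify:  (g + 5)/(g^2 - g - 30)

1/(g - 6)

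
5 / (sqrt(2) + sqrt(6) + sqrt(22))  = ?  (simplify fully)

(-45*sqrt(6) - 65*sqrt(2) + 10*sqrt(66) + 35*sqrt(22))/74

Group as (sqrt(6) + sqrt(22)) + sqrt(2); multiply by (sqrt(6) + sqrt(22)) - sqrt(2), then rationalise the remaining surd.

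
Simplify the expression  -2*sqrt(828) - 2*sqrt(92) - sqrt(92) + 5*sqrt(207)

-3*sqrt(23)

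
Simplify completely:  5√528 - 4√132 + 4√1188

5√528 = 20*√33; 4√132 = 8*√33; 4√1188 = 24*√33
Combine: (20 - 8 + 24)·√33 = 36*√33

36*√33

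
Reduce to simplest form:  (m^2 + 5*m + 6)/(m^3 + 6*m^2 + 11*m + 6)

Factor: m^2 + 5*m + 6 = (m + 3)*(m + 2);  m^3 + 6*m^2 + 11*m + 6 = (m + 2)*(m + 1)*(m + 3)
Cancel the common factors (m + 3), (m + 2).

1/(m + 1)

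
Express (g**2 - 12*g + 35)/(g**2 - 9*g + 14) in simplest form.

Factor: g**2 - 12*g + 35 = (g - 5)*(g - 7);  g**2 - 9*g + 14 = (g - 7)*(g - 2)
Cancel the common factor (g - 7).

(g - 5)/(g - 2)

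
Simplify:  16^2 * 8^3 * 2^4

2^21

16^2 = 2^8; 8^3 = 2^9; 2^4 = 2^4
Combine exponents: 2^21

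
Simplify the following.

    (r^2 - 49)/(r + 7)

Factor: r^2 - 49 = (r - 7)*(r + 7)
Cancel the common factor (r + 7).

r - 7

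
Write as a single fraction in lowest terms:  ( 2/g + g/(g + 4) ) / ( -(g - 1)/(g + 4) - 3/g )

Numerator: 2/g + g/(g + 4) = (g**2 + 2*g + 8)/(g**2 + 4*g)
Denominator: -(g - 1)/(g + 4) - 3/g = (-g**2 - 2*g - 12)/(g**2 + 4*g)
Divide: ((g**2 + 2*g + 8)/(g**2 + 4*g)) · ((g**2 + 4*g)/(-g**2 - 2*g - 12)) = (-g**2 - 2*g - 8)/(g**2 + 2*g + 12)

(-g**2 - 2*g - 8)/(g**2 + 2*g + 12)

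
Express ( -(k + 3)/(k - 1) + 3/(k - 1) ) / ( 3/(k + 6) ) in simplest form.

(-k^2 - 6*k)/(3*k - 3)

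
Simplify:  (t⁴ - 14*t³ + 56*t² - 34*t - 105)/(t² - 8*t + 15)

t² - 6*t - 7

Factor: t⁴ - 14*t³ + 56*t² - 34*t - 105 = (t + 1)·(t - 5)·(t - 7)·(t - 3);  t² - 8*t + 15 = (t - 3)·(t - 5)
Cancel the common factors (t - 5), (t - 3).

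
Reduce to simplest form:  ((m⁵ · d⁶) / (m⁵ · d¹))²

d^10

Inside the bracket: d⁵
Raise to the power 2: d^10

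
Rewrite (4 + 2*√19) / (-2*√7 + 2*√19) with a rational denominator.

(2*√7 + 2*√19 + √133 + 19)/12

Multiply numerator and denominator by 2*√7 + 2*√19.
Denominator becomes 48; numerator becomes 8*√7 + 8*√19 + 4*√133 + 76.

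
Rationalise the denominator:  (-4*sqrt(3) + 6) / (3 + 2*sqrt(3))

Multiply numerator and denominator by -2*sqrt(3) + 3.
Denominator becomes -3; numerator becomes -24*sqrt(3) + 42.

-14 + 8*sqrt(3)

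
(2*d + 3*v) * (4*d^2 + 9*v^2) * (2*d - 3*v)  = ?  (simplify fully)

Telescope via difference of squares: ((2*d)+(3*v))((2*d)-(3*v)) = 4*d^2 - 9*v^2, then repeat with the next factor.

16*d^4 - 81*v^4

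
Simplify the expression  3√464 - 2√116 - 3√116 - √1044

3√464 = 12*√29; 2√116 = 4*√29; 3√116 = 6*√29; √1044 = 6*√29
Combine: (12 - 4 - 6 - 6)·√29 = -4*√29

-4*√29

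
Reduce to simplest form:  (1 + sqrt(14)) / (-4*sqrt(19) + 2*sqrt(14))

Multiply numerator and denominator by 2*sqrt(14) + 4*sqrt(19).
Denominator becomes -248; numerator becomes 2*sqrt(14) + 4*sqrt(19) + 28 + 4*sqrt(266).

(-2*sqrt(266) - 14 - 2*sqrt(19) - sqrt(14))/124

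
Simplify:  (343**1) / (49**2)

7**(-1)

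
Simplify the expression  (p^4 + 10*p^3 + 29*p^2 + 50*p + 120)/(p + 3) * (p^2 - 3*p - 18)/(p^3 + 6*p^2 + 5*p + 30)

p^2 - 2*p - 24

Factor: p^4 + 10*p^3 + 29*p^2 + 50*p + 120 = (p^2 + 5)*(p + 4)*(p + 6);  p^2 - 3*p - 18 = (p + 3)*(p - 6);  p^3 + 6*p^2 + 5*p + 30 = (p + 6)*(p^2 + 5)
Cancel the common factors (p^2 + 5), (p + 3), (p + 6).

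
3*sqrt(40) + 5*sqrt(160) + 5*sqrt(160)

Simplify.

3*sqrt(40) = 6*sqrt(10); 5*sqrt(160) = 20*sqrt(10); 5*sqrt(160) = 20*sqrt(10)
Combine: (6 + 20 + 20)·sqrt(10) = 46*sqrt(10)

46*sqrt(10)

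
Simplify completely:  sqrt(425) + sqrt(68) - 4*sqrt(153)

sqrt(425) = 5*sqrt(17); sqrt(68) = 2*sqrt(17); 4*sqrt(153) = 12*sqrt(17)
Combine: (5 + 2 - 12)·sqrt(17) = -5*sqrt(17)

-5*sqrt(17)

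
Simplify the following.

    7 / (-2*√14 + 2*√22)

Multiply numerator and denominator by 2*√14 + 2*√22.
Denominator becomes 32; numerator becomes 14*√14 + 14*√22.

(7*√14 + 7*√22)/16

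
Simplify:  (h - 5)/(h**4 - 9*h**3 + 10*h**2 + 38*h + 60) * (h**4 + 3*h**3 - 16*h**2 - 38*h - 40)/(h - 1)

(h**2 + h - 20)/(h**2 - 7*h + 6)

Factor: h**4 - 9*h**3 + 10*h**2 + 38*h + 60 = (h**2 + 2*h + 2)*(h - 6)*(h - 5);  h**4 + 3*h**3 - 16*h**2 - 38*h - 40 = (h**2 + 2*h + 2)*(h - 4)*(h + 5)
Cancel the common factors (h**2 + 2*h + 2), (h - 5).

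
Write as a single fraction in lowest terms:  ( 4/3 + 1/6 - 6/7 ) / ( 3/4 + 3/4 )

Numerator: 4/3 + 1/6 - 6/7 = 9/14
Denominator: 3/4 + 3/4 = 3/2
Divide: (9/14) · (2/3) = 3/7

3/7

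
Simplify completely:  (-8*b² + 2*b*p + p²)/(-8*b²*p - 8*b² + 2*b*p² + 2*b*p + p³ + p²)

1/(p + 1)

Factor: -8*b² + 2*b*p + p² = (4*b + p)·(-2*b + p);  -8*b²*p - 8*b² + 2*b*p² + 2*b*p + p³ + p² = (p + 1)·(4*b + p)·(-2*b + p)
Cancel the common factors (4*b + p), (-2*b + p).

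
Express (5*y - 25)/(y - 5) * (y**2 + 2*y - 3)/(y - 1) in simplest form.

5*y + 15

Factor: 5*y - 25 = 5*(y - 5);  y**2 + 2*y - 3 = (y + 3)*(y - 1)
Cancel the common factors (y - 5), (y - 1).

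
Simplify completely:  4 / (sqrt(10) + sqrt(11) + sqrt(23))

(-2*sqrt(2530) - 2*sqrt(23) + 22*sqrt(11) + 24*sqrt(10))/109

Group as (sqrt(10) + sqrt(23)) + sqrt(11); multiply by (sqrt(10) + sqrt(23)) - sqrt(11), then rationalise the remaining surd.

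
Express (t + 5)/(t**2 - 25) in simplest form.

1/(t - 5)

Factor: t**2 - 25 = (t - 5)*(t + 5)
Cancel the common factor (t + 5).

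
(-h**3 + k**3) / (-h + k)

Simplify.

h**2 + h*k + k**2

Factor as (a-b)(a**2+ab+b**2) with a=k, b=h.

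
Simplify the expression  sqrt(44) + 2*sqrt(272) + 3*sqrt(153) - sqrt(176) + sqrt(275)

3*sqrt(11) + 17*sqrt(17)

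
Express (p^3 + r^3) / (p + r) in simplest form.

p^2 - p*r + r^2

r^3 + p^3 = (p + r)(p^2 - p*r + r^2).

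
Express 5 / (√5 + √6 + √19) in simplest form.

Group as (√5 + √19) + √6; multiply by (√5 + √19) - √6, then rationalise the remaining surd.

(-5*√570 - 20*√19 + 45*√6 + 50*√5)/28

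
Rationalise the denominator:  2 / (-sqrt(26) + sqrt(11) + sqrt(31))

(-8*sqrt(26) + 3*sqrt(31) + 23*sqrt(11) + sqrt(8866))/277

Group as (sqrt(11) + sqrt(31)) - sqrt(26); multiply by (sqrt(11) + sqrt(31)) + sqrt(26), then rationalise the remaining surd.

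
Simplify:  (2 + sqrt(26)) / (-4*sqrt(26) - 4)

(-24 - sqrt(26))/100

Multiply numerator and denominator by -4 + 4*sqrt(26).
Denominator becomes -400; numerator becomes 4*sqrt(26) + 96.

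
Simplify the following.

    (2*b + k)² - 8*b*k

(2*b - k)²

Expanding gives 4*b² - 4*b*k + k², a perfect square.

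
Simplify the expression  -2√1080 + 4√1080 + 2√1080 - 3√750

2√1080 = 12*√30; 4√1080 = 24*√30; 2√1080 = 12*√30; 3√750 = 15*√30
Combine: (-12 + 24 + 12 - 15)·√30 = 9*√30

9*√30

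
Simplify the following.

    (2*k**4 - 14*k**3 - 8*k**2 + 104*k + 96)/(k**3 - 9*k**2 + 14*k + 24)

2*k + 4

Factor: 2*k**4 - 14*k**3 - 8*k**2 + 104*k + 96 = 2*(k + 2)*(k - 6)*(k - 4)*(k + 1);  k**3 - 9*k**2 + 14*k + 24 = (k + 1)*(k - 6)*(k - 4)
Cancel the common factors (k + 1), (k - 4), (k - 6).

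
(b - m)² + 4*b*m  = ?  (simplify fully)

Expand the square and combine the 4*b*m term.

(b + m)²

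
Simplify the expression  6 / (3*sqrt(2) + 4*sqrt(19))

Multiply numerator and denominator by -3*sqrt(2) + 4*sqrt(19).
Denominator becomes 286; numerator becomes -18*sqrt(2) + 24*sqrt(19).

(-9*sqrt(2) + 12*sqrt(19))/143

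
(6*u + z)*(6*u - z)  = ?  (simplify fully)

36*u**2 - z**2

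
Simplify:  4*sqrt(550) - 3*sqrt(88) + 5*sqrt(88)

24*sqrt(22)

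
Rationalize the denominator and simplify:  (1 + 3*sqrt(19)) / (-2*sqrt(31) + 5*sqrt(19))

Multiply numerator and denominator by 2*sqrt(31) + 5*sqrt(19).
Denominator becomes 351; numerator becomes 2*sqrt(31) + 5*sqrt(19) + 6*sqrt(589) + 285.

(2*sqrt(31) + 5*sqrt(19) + 6*sqrt(589) + 285)/351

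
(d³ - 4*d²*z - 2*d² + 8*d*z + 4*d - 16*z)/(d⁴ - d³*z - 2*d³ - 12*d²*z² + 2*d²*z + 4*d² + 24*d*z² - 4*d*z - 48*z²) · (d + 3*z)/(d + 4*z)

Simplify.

1/(d + 4*z)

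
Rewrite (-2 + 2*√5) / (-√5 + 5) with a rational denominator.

Multiply numerator and denominator by √5 + 5.
Denominator becomes 20; numerator becomes 8*√5.

2*√5/5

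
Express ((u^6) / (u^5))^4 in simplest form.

Inside the bracket: u^1
Raise to the power 4: u^4

u^4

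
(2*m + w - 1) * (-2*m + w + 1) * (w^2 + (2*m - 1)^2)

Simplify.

-16*m^4 + 32*m^3 - 24*m^2 + 8*m + w^4 - 1

Pair the conjugate factors: (w+(2*m - 1))(w-(2*m - 1)) = -4*m^2 + 4*m + w^2 - 1, then repeat with the next factor.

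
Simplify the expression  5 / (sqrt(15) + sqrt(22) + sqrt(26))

Group as (sqrt(15) + sqrt(26)) + sqrt(22); multiply by (sqrt(15) + sqrt(26)) - sqrt(22), then rationalise the remaining surd.

(-20*sqrt(2145) + 55*sqrt(26) + 95*sqrt(22) + 165*sqrt(15))/1199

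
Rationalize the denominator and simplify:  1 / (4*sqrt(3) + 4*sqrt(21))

Multiply numerator and denominator by -4*sqrt(21) + 4*sqrt(3).
Denominator becomes -288; numerator becomes -4*sqrt(21) + 4*sqrt(3).

(-sqrt(3) + sqrt(21))/72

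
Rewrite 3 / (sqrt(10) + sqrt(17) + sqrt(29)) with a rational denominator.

Group as (sqrt(10) + sqrt(17)) + sqrt(29); multiply by (sqrt(10) + sqrt(17)) - sqrt(29), then rationalise the remaining surd.

(-3*sqrt(4930) - 3*sqrt(29) + 33*sqrt(17) + 54*sqrt(10))/338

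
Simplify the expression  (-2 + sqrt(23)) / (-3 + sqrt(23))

(sqrt(23) + 17)/14

Multiply numerator and denominator by -sqrt(23) - 3.
Denominator becomes -14; numerator becomes -17 - sqrt(23).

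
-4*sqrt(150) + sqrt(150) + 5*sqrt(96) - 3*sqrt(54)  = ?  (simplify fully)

4*sqrt(150) = 20*sqrt(6); sqrt(150) = 5*sqrt(6); 5*sqrt(96) = 20*sqrt(6); 3*sqrt(54) = 9*sqrt(6)
Combine: (-20 + 5 + 20 - 9)·sqrt(6) = -4*sqrt(6)

-4*sqrt(6)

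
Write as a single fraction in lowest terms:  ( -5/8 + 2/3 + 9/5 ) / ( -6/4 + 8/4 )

Numerator: -5/8 + 2/3 + 9/5 = 221/120
Denominator: -6/4 + 8/4 = 1/2
Divide: (221/120) · (2) = 221/60

221/60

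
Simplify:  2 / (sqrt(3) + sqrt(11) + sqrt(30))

(-11*sqrt(11) - 19*sqrt(3) + 3*sqrt(110) + 8*sqrt(30))/31

Group as (sqrt(3) + sqrt(11)) + sqrt(30); multiply by (sqrt(3) + sqrt(11)) - sqrt(30), then rationalise the remaining surd.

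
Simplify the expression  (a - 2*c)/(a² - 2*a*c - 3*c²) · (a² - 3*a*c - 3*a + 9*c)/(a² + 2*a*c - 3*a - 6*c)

Factor: a² - 2*a*c - 3*c² = (a - 3*c)·(a + c);  a² - 3*a*c - 3*a + 9*c = (a - 3*c)·(a - 3);  a² + 2*a*c - 3*a - 6*c = (a + 2*c)·(a - 3)
Cancel the common factors (a - 3*c), (a - 3).

(a - 2*c)/(a² + 3*a*c + 2*c²)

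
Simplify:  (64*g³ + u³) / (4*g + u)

16*g² - 4*g*u + u²

Apply the sum-of-cubes factorisation and cancel (4*g + u).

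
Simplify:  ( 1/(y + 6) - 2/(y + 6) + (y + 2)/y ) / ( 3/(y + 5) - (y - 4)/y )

(-y³ - 12*y² - 47*y - 60)/(y³ + 4*y² - 32*y - 120)

Numerator: 1/(y + 6) - 2/(y + 6) + (y + 2)/y = (y² + 7*y + 12)/(y² + 6*y)
Denominator: 3/(y + 5) - (y - 4)/y = (-y² + 2*y + 20)/(y² + 5*y)
Divide: ((y² + 7*y + 12)/(y² + 6*y)) · ((y² + 5*y)/(-y² + 2*y + 20)) = (-y³ - 12*y² - 47*y - 60)/(y³ + 4*y² - 32*y - 120)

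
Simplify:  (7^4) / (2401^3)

7^(-8)

7^4 = 7^4; 2401^3 = 7^12
Combine exponents: 7^(-8)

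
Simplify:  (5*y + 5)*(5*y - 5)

25*y^2 - 25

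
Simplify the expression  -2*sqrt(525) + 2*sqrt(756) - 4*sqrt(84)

-6*sqrt(21)

2*sqrt(525) = 10*sqrt(21); 2*sqrt(756) = 12*sqrt(21); 4*sqrt(84) = 8*sqrt(21)
Combine: (-10 + 12 - 8)·sqrt(21) = -6*sqrt(21)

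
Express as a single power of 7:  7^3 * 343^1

7^6

7^3 = 7^3; 343^1 = 7^3
Combine exponents: 7^6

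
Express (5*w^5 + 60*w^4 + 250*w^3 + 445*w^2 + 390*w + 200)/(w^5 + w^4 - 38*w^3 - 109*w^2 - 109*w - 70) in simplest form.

(5*w + 20)/(w - 7)

Factor: 5*w^5 + 60*w^4 + 250*w^3 + 445*w^2 + 390*w + 200 = 5*(w + 2)*(w + 5)*(w + 4)*(w^2 + w + 1);  w^5 + w^4 - 38*w^3 - 109*w^2 - 109*w - 70 = (w + 2)*(w - 7)*(w + 5)*(w^2 + w + 1)
Cancel the common factors (w^2 + w + 1), (w + 5), (w + 2).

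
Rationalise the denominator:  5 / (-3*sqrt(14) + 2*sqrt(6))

(-15*sqrt(14) - 10*sqrt(6))/102

Multiply numerator and denominator by 2*sqrt(6) + 3*sqrt(14).
Denominator becomes -102; numerator becomes 10*sqrt(6) + 15*sqrt(14).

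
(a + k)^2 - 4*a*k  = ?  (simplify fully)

(a - k)^2

Expand the square and combine the 4*a*k term.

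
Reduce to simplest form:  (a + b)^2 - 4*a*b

(a - b)^2

Expand the square and combine the 4*a*b term.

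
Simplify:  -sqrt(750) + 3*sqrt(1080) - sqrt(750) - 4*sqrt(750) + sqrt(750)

sqrt(750) = 5*sqrt(30); 3*sqrt(1080) = 18*sqrt(30); sqrt(750) = 5*sqrt(30); 4*sqrt(750) = 20*sqrt(30); sqrt(750) = 5*sqrt(30)
Combine: (-5 + 18 - 5 - 20 + 5)·sqrt(30) = -7*sqrt(30)

-7*sqrt(30)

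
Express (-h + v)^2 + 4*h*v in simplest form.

(h + v)^2

Expand the square and combine the 4*h*v term.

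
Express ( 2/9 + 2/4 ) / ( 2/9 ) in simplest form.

13/4

Numerator: 2/9 + 2/4 = 13/18
Denominator: 2/9 = 2/9
Divide: (13/18) · (9/2) = 13/4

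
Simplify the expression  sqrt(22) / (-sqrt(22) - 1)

(-22 + sqrt(22))/21

Multiply numerator and denominator by -1 + sqrt(22).
Denominator becomes -21; numerator becomes -sqrt(22) + 22.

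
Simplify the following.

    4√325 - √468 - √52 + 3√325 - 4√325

7*√13

4√325 = 20*√13; √468 = 6*√13; √52 = 2*√13; 3√325 = 15*√13; 4√325 = 20*√13
Combine: (20 - 6 - 2 + 15 - 20)·√13 = 7*√13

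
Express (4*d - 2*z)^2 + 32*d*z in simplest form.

4*(2*d + z)^2

After expansion: 16*d^2 + 16*d*z + 4*z^2 — a perfect-square trinomial.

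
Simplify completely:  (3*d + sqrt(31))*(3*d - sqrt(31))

9*d^2 - 31

(3*d)^2 - (sqrt(31))^2 = 9*d^2 - 31.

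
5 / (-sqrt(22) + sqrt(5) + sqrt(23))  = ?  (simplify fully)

Group as (sqrt(5) + sqrt(23)) - sqrt(22); multiply by (sqrt(5) + sqrt(23)) + sqrt(22), then rationalise the remaining surd.

(-15*sqrt(22) + 10*sqrt(23) + 100*sqrt(5) + 5*sqrt(2530))/212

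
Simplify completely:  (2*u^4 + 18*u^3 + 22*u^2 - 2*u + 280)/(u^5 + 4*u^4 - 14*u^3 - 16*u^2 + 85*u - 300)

(2*u + 14)/(u^2 + 2*u - 15)

Factor: 2*u^4 + 18*u^3 + 22*u^2 - 2*u + 280 = 2*(u + 4)*(u + 7)*(u^2 - 2*u + 5);  u^5 + 4*u^4 - 14*u^3 - 16*u^2 + 85*u - 300 = (u + 5)*(u^2 - 2*u + 5)*(u - 3)*(u + 4)
Cancel the common factors (u^2 - 2*u + 5), (u + 4).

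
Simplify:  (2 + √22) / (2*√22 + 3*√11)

Multiply numerator and denominator by -3*√11 + 2*√22.
Denominator becomes -11; numerator becomes -33*√2 - 6*√11 + 4*√22 + 44.

(-44 - 4*√22 + 6*√11 + 33*√2)/11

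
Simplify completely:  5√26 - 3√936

5√26 = 5*√26; 3√936 = 18*√26
Combine: (5 - 18)·√26 = -13*√26

-13*√26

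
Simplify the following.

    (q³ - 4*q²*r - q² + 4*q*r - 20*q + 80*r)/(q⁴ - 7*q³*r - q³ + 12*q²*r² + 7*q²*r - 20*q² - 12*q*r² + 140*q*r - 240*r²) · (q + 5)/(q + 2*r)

Factor: q³ - 4*q²*r - q² + 4*q*r - 20*q + 80*r = (q - 4*r)·(q - 5)·(q + 4);  q⁴ - 7*q³*r - q³ + 12*q²*r² + 7*q²*r - 20*q² - 12*q*r² + 140*q*r - 240*r² = (q - 5)·(q - 3*r)·(q - 4*r)·(q + 4)
Cancel the common factors (q - 4*r), (q + 4), (q - 5).

(q + 5)/(q² - q*r - 6*r²)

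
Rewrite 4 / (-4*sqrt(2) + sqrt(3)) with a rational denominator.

Multiply numerator and denominator by sqrt(3) + 4*sqrt(2).
Denominator becomes -29; numerator becomes 4*sqrt(3) + 16*sqrt(2).

(-16*sqrt(2) - 4*sqrt(3))/29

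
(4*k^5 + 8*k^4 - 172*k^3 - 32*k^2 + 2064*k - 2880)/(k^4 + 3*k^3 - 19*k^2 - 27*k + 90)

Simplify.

(4*k^2 + 8*k - 96)/(k + 3)

Factor: 4*k^5 + 8*k^4 - 172*k^3 - 32*k^2 + 2064*k - 2880 = 4*(k + 5)*(k - 4)*(k + 6)*(k - 2)*(k - 3);  k^4 + 3*k^3 - 19*k^2 - 27*k + 90 = (k - 3)*(k + 3)*(k + 5)*(k - 2)
Cancel the common factors (k - 2), (k + 5), (k - 3).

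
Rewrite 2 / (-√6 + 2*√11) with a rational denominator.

(√6 + 2*√11)/19

Multiply numerator and denominator by √6 + 2*√11.
Denominator becomes 38; numerator becomes 2*√6 + 4*√11.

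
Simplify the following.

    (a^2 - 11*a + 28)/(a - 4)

a - 7

Factor: a^2 - 11*a + 28 = (a - 4)*(a - 7)
Cancel the common factor (a - 4).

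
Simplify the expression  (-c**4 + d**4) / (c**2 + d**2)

-c**4 + d**4 factors as -(c - d)*(c + d)*(c**2 + d**2).

-c**2 + d**2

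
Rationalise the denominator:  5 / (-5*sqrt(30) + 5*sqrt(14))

(-sqrt(30) - sqrt(14))/16

Multiply numerator and denominator by 5*sqrt(14) + 5*sqrt(30).
Denominator becomes -400; numerator becomes 25*sqrt(14) + 25*sqrt(30).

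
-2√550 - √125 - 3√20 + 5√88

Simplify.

-11*√5

2√550 = 10*√22; √125 = 5*√5; 3√20 = 6*√5; 5√88 = 10*√22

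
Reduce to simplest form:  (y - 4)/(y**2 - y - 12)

Factor: y**2 - y - 12 = (y + 3)*(y - 4)
Cancel the common factor (y - 4).

1/(y + 3)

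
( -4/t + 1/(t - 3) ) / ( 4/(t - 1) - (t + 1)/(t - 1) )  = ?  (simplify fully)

(3*t² - 15*t + 12)/(t³ - 6*t² + 9*t)

Numerator: -4/t + 1/(t - 3) = (-3*t + 12)/(t² - 3*t)
Denominator: 4/(t - 1) - (t + 1)/(t - 1) = (-t + 3)/(t - 1)
Divide: ((-3*t + 12)/(t² - 3*t)) · ((t - 1)/(-t + 3)) = (3*t² - 15*t + 12)/(t³ - 6*t² + 9*t)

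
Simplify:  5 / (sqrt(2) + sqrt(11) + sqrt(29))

Group as (sqrt(11) + sqrt(29)) + sqrt(2); multiply by (sqrt(11) + sqrt(29)) - sqrt(2), then rationalise the remaining surd.

(-50*sqrt(11) - 95*sqrt(2) + 5*sqrt(638) + 40*sqrt(29))/84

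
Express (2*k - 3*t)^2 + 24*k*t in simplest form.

(2*k + 3*t)^2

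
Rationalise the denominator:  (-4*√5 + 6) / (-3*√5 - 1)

Multiply numerator and denominator by -1 + 3*√5.
Denominator becomes -44; numerator becomes -66 + 22*√5.

(-√5 + 3)/2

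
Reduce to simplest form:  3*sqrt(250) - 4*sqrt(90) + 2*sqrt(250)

3*sqrt(250) = 15*sqrt(10); 4*sqrt(90) = 12*sqrt(10); 2*sqrt(250) = 10*sqrt(10)
Combine: (15 - 12 + 10)·sqrt(10) = 13*sqrt(10)

13*sqrt(10)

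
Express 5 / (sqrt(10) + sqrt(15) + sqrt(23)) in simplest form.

Group as (sqrt(15) + sqrt(23)) + sqrt(10); multiply by (sqrt(15) + sqrt(23)) - sqrt(10), then rationalise the remaining surd.

(-25*sqrt(138) + 5*sqrt(23) + 45*sqrt(15) + 70*sqrt(10))/298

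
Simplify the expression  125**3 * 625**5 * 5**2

5**31

125**3 = 5**9; 625**5 = 5**20; 5**2 = 5**2
Combine exponents: 5**31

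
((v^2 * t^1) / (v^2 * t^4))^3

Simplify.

Inside the bracket: (t^-3)
Raise to the power 3: (t^-9)

t^(-9)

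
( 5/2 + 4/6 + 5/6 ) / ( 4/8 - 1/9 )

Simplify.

Numerator: 5/2 + 4/6 + 5/6 = 4
Denominator: 4/8 - 1/9 = 7/18
Divide: (4) · (18/7) = 72/7

72/7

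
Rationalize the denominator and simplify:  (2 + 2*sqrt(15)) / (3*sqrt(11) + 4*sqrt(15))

(-6*sqrt(165) - 6*sqrt(11) + 8*sqrt(15) + 120)/141

Multiply numerator and denominator by -3*sqrt(11) + 4*sqrt(15).
Denominator becomes 141; numerator becomes -6*sqrt(165) - 6*sqrt(11) + 8*sqrt(15) + 120.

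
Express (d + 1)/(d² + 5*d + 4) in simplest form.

Factor: d² + 5*d + 4 = (d + 1)·(d + 4)
Cancel the common factor (d + 1).

1/(d + 4)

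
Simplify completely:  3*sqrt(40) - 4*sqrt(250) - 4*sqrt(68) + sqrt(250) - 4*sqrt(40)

-17*sqrt(10) - 8*sqrt(17)

3*sqrt(40) = 6*sqrt(10); 4*sqrt(250) = 20*sqrt(10); 4*sqrt(68) = 8*sqrt(17); sqrt(250) = 5*sqrt(10); 4*sqrt(40) = 8*sqrt(10)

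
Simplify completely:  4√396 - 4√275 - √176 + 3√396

18*√11

4√396 = 24*√11; 4√275 = 20*√11; √176 = 4*√11; 3√396 = 18*√11
Combine: (24 - 20 - 4 + 18)·√11 = 18*√11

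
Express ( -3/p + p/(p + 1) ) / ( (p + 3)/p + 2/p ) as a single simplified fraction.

(p^2 - 3*p - 3)/(p^2 + 6*p + 5)

Numerator: -3/p + p/(p + 1) = (p^2 - 3*p - 3)/(p^2 + p)
Denominator: (p + 3)/p + 2/p = (p + 5)/p
Divide: ((p^2 - 3*p - 3)/(p^2 + p)) · (p/(p + 5)) = (p^2 - 3*p - 3)/(p^2 + 6*p + 5)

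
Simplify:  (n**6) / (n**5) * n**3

n**4

Quotient: n**1
Multiply by n**3: add exponents.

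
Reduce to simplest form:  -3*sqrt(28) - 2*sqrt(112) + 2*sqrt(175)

3*sqrt(28) = 6*sqrt(7); 2*sqrt(112) = 8*sqrt(7); 2*sqrt(175) = 10*sqrt(7)
Combine: (-6 - 8 + 10)·sqrt(7) = -4*sqrt(7)

-4*sqrt(7)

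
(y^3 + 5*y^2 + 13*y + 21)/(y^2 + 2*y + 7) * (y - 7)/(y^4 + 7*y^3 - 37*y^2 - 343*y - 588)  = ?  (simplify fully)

1/(y^2 + 11*y + 28)

Factor: y^3 + 5*y^2 + 13*y + 21 = (y^2 + 2*y + 7)*(y + 3);  y^4 + 7*y^3 - 37*y^2 - 343*y - 588 = (y - 7)*(y + 7)*(y + 4)*(y + 3)
Cancel the common factors (y^2 + 2*y + 7), (y - 7), (y + 3).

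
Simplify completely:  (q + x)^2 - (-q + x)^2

4*q*x

Binomially expand both and collect terms in x, q.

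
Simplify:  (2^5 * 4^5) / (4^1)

2^5 = 2^5; 4^5 = 2^10; 4^1 = 2^2
Combine exponents: 2^13

2^13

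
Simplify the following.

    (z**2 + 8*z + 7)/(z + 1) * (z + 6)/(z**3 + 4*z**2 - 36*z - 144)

(z + 7)/(z**2 - 2*z - 24)

Factor: z**2 + 8*z + 7 = (z + 7)*(z + 1);  z**3 + 4*z**2 - 36*z - 144 = (z + 6)*(z - 6)*(z + 4)
Cancel the common factors (z + 1), (z + 6).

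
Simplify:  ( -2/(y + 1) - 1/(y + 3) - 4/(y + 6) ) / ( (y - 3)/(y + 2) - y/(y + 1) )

Numerator: -2/(y + 1) - 1/(y + 3) - 4/(y + 6) = (-7*y² - 41*y - 54)/(y³ + 10*y² + 27*y + 18)
Denominator: (y - 3)/(y + 2) - y/(y + 1) = (-4*y - 3)/(y² + 3*y + 2)
Divide: ((-7*y² - 41*y - 54)/(y³ + 10*y² + 27*y + 18)) · ((y² + 3*y + 2)/(-4*y - 3)) = (7*y³ + 55*y² + 136*y + 108)/(4*y³ + 39*y² + 99*y + 54)

(7*y³ + 55*y² + 136*y + 108)/(4*y³ + 39*y² + 99*y + 54)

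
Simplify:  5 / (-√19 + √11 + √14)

(-3*√19 + 8*√14 + 11*√11 + √2926)/58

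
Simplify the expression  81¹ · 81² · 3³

3^15

81¹ = 3^4; 81² = 3^8; 3³ = 3^3
Combine exponents: 3^15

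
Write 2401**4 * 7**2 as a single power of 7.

7**18

2401**4 = 7**16; 7**2 = 7**2
Combine exponents: 7**18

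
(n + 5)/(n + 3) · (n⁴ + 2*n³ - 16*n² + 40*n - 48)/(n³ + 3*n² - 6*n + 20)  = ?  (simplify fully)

Factor: n⁴ + 2*n³ - 16*n² + 40*n - 48 = (n - 2)·(n² - 2*n + 4)·(n + 6);  n³ + 3*n² - 6*n + 20 = (n² - 2*n + 4)·(n + 5)
Cancel the common factors (n² - 2*n + 4), (n + 5).

(n² + 4*n - 12)/(n + 3)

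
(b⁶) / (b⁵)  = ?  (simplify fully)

b

Quotient: b¹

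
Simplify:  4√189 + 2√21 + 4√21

4√189 = 12*√21; 2√21 = 2*√21; 4√21 = 4*√21
Combine: (12 + 2 + 4)·√21 = 18*√21

18*√21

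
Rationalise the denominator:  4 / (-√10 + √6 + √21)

(-68*√10 - 20*√21 + 100*√6 + 48*√35)/215

Group as (√6 + √21) - √10; multiply by (√6 + √21) + √10, then rationalise the remaining surd.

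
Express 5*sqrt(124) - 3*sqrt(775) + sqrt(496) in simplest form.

5*sqrt(124) = 10*sqrt(31); 3*sqrt(775) = 15*sqrt(31); sqrt(496) = 4*sqrt(31)
Combine: (10 - 15 + 4)·sqrt(31) = -sqrt(31)

-sqrt(31)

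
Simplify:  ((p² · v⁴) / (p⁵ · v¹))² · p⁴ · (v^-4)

Inside the bracket: (p^-3) · v³
Raise to the power 2: (p^-6) · v⁶
Multiply by p⁴ · (v^-4): add exponents.

v²/p²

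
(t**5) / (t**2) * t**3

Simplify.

Quotient: t**3
Multiply by t**3: add exponents.

t**6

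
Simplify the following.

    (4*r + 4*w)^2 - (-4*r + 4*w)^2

Binomially expand both and collect terms in (4*w), (4*r).

64*r*w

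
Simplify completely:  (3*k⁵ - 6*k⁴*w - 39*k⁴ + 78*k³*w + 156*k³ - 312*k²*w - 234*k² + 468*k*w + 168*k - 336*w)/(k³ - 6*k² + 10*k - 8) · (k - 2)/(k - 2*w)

3*k² - 27*k + 42

Factor: 3*k⁵ - 6*k⁴*w - 39*k⁴ + 78*k³*w + 156*k³ - 312*k²*w - 234*k² + 468*k*w + 168*k - 336*w = 3·(k - 2*w)·(k² - 2*k + 2)·(k - 4)·(k - 7);  k³ - 6*k² + 10*k - 8 = (k² - 2*k + 2)·(k - 4)
Cancel the common factors (k² - 2*k + 2), (k - 2*w), (k - 4).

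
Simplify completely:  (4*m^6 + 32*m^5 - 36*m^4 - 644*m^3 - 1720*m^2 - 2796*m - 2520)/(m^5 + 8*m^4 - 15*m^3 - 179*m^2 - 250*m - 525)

Factor: 4*m^6 + 32*m^5 - 36*m^4 - 644*m^3 - 1720*m^2 - 2796*m - 2520 = 4*(m^2 + m + 3)*(m + 2)*(m + 7)*(m - 5)*(m + 3);  m^5 + 8*m^4 - 15*m^3 - 179*m^2 - 250*m - 525 = (m + 7)*(m + 5)*(m - 5)*(m^2 + m + 3)
Cancel the common factors (m^2 + m + 3), (m - 5), (m + 7).

(4*m^2 + 20*m + 24)/(m + 5)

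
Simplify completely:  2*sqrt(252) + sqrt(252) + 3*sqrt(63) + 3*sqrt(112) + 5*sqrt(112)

59*sqrt(7)

2*sqrt(252) = 12*sqrt(7); sqrt(252) = 6*sqrt(7); 3*sqrt(63) = 9*sqrt(7); 3*sqrt(112) = 12*sqrt(7); 5*sqrt(112) = 20*sqrt(7)
Combine: (12 + 6 + 9 + 12 + 20)·sqrt(7) = 59*sqrt(7)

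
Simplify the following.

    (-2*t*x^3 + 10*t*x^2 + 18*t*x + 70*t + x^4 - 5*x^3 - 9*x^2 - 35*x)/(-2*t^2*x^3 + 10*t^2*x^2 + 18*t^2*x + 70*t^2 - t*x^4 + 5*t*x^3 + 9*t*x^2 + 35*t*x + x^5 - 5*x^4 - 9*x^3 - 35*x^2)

Factor: -2*t*x^3 + 10*t*x^2 + 18*t*x + 70*t + x^4 - 5*x^3 - 9*x^2 - 35*x = (x^2 + 2*x + 5)*(x - 7)*(-2*t + x);  -2*t^2*x^3 + 10*t^2*x^2 + 18*t^2*x + 70*t^2 - t*x^4 + 5*t*x^3 + 9*t*x^2 + 35*t*x + x^5 - 5*x^4 - 9*x^3 - 35*x^2 = (-2*t + x)*(x - 7)*(x^2 + 2*x + 5)*(t + x)
Cancel the common factors (x^2 + 2*x + 5), (x - 7), (-2*t + x).

1/(t + x)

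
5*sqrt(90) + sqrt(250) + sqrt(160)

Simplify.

5*sqrt(90) = 15*sqrt(10); sqrt(250) = 5*sqrt(10); sqrt(160) = 4*sqrt(10)
Combine: (15 + 5 + 4)·sqrt(10) = 24*sqrt(10)

24*sqrt(10)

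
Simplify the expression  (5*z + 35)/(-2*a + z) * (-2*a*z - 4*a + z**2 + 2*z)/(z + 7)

5*z + 10

Factor: 5*z + 35 = 5*(z + 7);  -2*a*z - 4*a + z**2 + 2*z = (-2*a + z)*(z + 2)
Cancel the common factors (z + 7), (-2*a + z).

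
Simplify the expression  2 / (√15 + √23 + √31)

(-4*√10695 + 14*√31 + 46*√23 + 78*√15)/1331

Group as (√15 + √23) + √31; multiply by (√15 + √23) - √31, then rationalise the remaining surd.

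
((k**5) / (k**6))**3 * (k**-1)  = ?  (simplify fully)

k**(-4)

Inside the bracket: (k**-1)
Raise to the power 3: (k**-3)
Multiply by (k**-1): add exponents.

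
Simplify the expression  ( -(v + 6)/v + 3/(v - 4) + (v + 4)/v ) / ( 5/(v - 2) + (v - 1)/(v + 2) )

(v^3 + 8*v^2 - 4*v - 32)/(v^4 - 2*v^3 + 4*v^2 - 48*v)

Numerator: -(v + 6)/v + 3/(v - 4) + (v + 4)/v = (v + 8)/(v^2 - 4*v)
Denominator: 5/(v - 2) + (v - 1)/(v + 2) = (v^2 + 2*v + 12)/(v^2 - 4)
Divide: ((v + 8)/(v^2 - 4*v)) · ((v^2 - 4)/(v^2 + 2*v + 12)) = (v^3 + 8*v^2 - 4*v - 32)/(v^4 - 2*v^3 + 4*v^2 - 48*v)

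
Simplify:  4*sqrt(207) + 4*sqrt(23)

16*sqrt(23)

4*sqrt(207) = 12*sqrt(23); 4*sqrt(23) = 4*sqrt(23)
Combine: (12 + 4)·sqrt(23) = 16*sqrt(23)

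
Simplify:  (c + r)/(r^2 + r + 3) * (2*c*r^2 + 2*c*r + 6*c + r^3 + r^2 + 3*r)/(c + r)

Factor: 2*c*r^2 + 2*c*r + 6*c + r^3 + r^2 + 3*r = (r^2 + r + 3)*(2*c + r)
Cancel the common factors (r^2 + r + 3), (c + r).

2*c + r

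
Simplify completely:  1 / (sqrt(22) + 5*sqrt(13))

(-sqrt(22) + 5*sqrt(13))/303

Multiply numerator and denominator by -5*sqrt(13) + sqrt(22).
Denominator becomes -303; numerator becomes -5*sqrt(13) + sqrt(22).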